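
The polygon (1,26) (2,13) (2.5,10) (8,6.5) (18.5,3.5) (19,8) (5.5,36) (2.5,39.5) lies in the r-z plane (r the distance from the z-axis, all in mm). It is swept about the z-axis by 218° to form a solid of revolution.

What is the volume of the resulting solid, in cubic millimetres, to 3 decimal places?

Volume = 10498.919 mm³

Profile (r,z), 8 vertices: (1,26) (2,13) (2.5,10) (8,6.5) (18.5,3.5) (19,8) (5.5,36) (2.5,39.5)
edge 0: (1,26)→(2,13)  cross = 1·13 − 2·26 = -39.0000; (r_i+r_j)·cross = 3·-39.0000 = -117.0000
edge 1: (2,13)→(2.5,10)  cross = 2·10 − 2.5·13 = -12.5000; (r_i+r_j)·cross = 4.5·-12.5000 = -56.2500
edge 2: (2.5,10)→(8,6.5)  cross = 2.5·6.5 − 8·10 = -63.7500; (r_i+r_j)·cross = 10.5·-63.7500 = -669.3750
edge 3: (8,6.5)→(18.5,3.5)  cross = 8·3.5 − 18.5·6.5 = -92.2500; (r_i+r_j)·cross = 26.5·-92.2500 = -2444.6250
edge 4: (18.5,3.5)→(19,8)  cross = 18.5·8 − 19·3.5 = 81.5000; (r_i+r_j)·cross = 37.5·81.5000 = 3056.2500
edge 5: (19,8)→(5.5,36)  cross = 19·36 − 5.5·8 = 640.0000; (r_i+r_j)·cross = 24.5·640.0000 = 15680.0000
edge 6: (5.5,36)→(2.5,39.5)  cross = 5.5·39.5 − 2.5·36 = 127.2500; (r_i+r_j)·cross = 8·127.2500 = 1018.0000
edge 7: (2.5,39.5)→(1,26)  cross = 2.5·26 − 1·39.5 = 25.5000; (r_i+r_j)·cross = 3.5·25.5000 = 89.2500
Σcross = 666.7500 → A = |Σcross|/2 = 333.3750 mm²
Σ(r_i+r_j)·cross = 16556.2500 → first moment M = |Σ|/6 = 2759.3750
R_c = M/A = 2759.3750/333.3750 = 8.2771 mm
θ = 218° = 3.804818 rad
V = θ·R_c·A = 3.804818·8.2771·333.3750 = 10498.919 mm³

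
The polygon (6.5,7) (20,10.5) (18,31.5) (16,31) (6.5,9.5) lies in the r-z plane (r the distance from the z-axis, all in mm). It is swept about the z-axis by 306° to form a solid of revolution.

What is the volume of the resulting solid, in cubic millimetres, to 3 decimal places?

Profile (r,z), 5 vertices: (6.5,7) (20,10.5) (18,31.5) (16,31) (6.5,9.5)
edge 0: (6.5,7)→(20,10.5)  cross = 6.5·10.5 − 20·7 = -71.7500; (r_i+r_j)·cross = 26.5·-71.7500 = -1901.3750
edge 1: (20,10.5)→(18,31.5)  cross = 20·31.5 − 18·10.5 = 441.0000; (r_i+r_j)·cross = 38·441.0000 = 16758.0000
edge 2: (18,31.5)→(16,31)  cross = 18·31 − 16·31.5 = 54.0000; (r_i+r_j)·cross = 34·54.0000 = 1836.0000
edge 3: (16,31)→(6.5,9.5)  cross = 16·9.5 − 6.5·31 = -49.5000; (r_i+r_j)·cross = 22.5·-49.5000 = -1113.7500
edge 4: (6.5,9.5)→(6.5,7)  cross = 6.5·7 − 6.5·9.5 = -16.2500; (r_i+r_j)·cross = 13·-16.2500 = -211.2500
Σcross = 357.5000 → A = |Σcross|/2 = 178.7500 mm²
Σ(r_i+r_j)·cross = 15367.6250 → first moment M = |Σ|/6 = 2561.2708
R_c = M/A = 2561.2708/178.7500 = 14.3288 mm
θ = 306° = 5.340708 rad
V = θ·R_c·A = 5.340708·14.3288·178.7500 = 13678.998 mm³

Volume = 13678.998 mm³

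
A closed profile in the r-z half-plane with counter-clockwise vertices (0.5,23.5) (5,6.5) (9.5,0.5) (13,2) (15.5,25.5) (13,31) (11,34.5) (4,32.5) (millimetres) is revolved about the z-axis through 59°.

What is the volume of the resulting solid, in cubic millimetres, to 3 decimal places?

Volume = 3059.520 mm³

Profile (r,z), 8 vertices: (0.5,23.5) (5,6.5) (9.5,0.5) (13,2) (15.5,25.5) (13,31) (11,34.5) (4,32.5)
edge 0: (0.5,23.5)→(5,6.5)  cross = 0.5·6.5 − 5·23.5 = -114.2500; (r_i+r_j)·cross = 5.5·-114.2500 = -628.3750
edge 1: (5,6.5)→(9.5,0.5)  cross = 5·0.5 − 9.5·6.5 = -59.2500; (r_i+r_j)·cross = 14.5·-59.2500 = -859.1250
edge 2: (9.5,0.5)→(13,2)  cross = 9.5·2 − 13·0.5 = 12.5000; (r_i+r_j)·cross = 22.5·12.5000 = 281.2500
edge 3: (13,2)→(15.5,25.5)  cross = 13·25.5 − 15.5·2 = 300.5000; (r_i+r_j)·cross = 28.5·300.5000 = 8564.2500
edge 4: (15.5,25.5)→(13,31)  cross = 15.5·31 − 13·25.5 = 149.0000; (r_i+r_j)·cross = 28.5·149.0000 = 4246.5000
edge 5: (13,31)→(11,34.5)  cross = 13·34.5 − 11·31 = 107.5000; (r_i+r_j)·cross = 24·107.5000 = 2580.0000
edge 6: (11,34.5)→(4,32.5)  cross = 11·32.5 − 4·34.5 = 219.5000; (r_i+r_j)·cross = 15·219.5000 = 3292.5000
edge 7: (4,32.5)→(0.5,23.5)  cross = 4·23.5 − 0.5·32.5 = 77.7500; (r_i+r_j)·cross = 4.5·77.7500 = 349.8750
Σcross = 693.2500 → A = |Σcross|/2 = 346.6250 mm²
Σ(r_i+r_j)·cross = 17826.8750 → first moment M = |Σ|/6 = 2971.1458
R_c = M/A = 2971.1458/346.6250 = 8.5716 mm
θ = 59° = 1.029744 rad
V = θ·R_c·A = 1.029744·8.5716·346.6250 = 3059.520 mm³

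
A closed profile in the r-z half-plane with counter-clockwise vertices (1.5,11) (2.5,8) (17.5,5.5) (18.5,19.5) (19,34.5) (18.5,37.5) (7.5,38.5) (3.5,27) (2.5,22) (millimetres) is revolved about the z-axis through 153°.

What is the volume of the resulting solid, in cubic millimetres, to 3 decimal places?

Volume = 13728.400 mm³

Profile (r,z), 9 vertices: (1.5,11) (2.5,8) (17.5,5.5) (18.5,19.5) (19,34.5) (18.5,37.5) (7.5,38.5) (3.5,27) (2.5,22)
edge 0: (1.5,11)→(2.5,8)  cross = 1.5·8 − 2.5·11 = -15.5000; (r_i+r_j)·cross = 4·-15.5000 = -62.0000
edge 1: (2.5,8)→(17.5,5.5)  cross = 2.5·5.5 − 17.5·8 = -126.2500; (r_i+r_j)·cross = 20·-126.2500 = -2525.0000
edge 2: (17.5,5.5)→(18.5,19.5)  cross = 17.5·19.5 − 18.5·5.5 = 239.5000; (r_i+r_j)·cross = 36·239.5000 = 8622.0000
edge 3: (18.5,19.5)→(19,34.5)  cross = 18.5·34.5 − 19·19.5 = 267.7500; (r_i+r_j)·cross = 37.5·267.7500 = 10040.6250
edge 4: (19,34.5)→(18.5,37.5)  cross = 19·37.5 − 18.5·34.5 = 74.2500; (r_i+r_j)·cross = 37.5·74.2500 = 2784.3750
edge 5: (18.5,37.5)→(7.5,38.5)  cross = 18.5·38.5 − 7.5·37.5 = 431.0000; (r_i+r_j)·cross = 26·431.0000 = 11206.0000
edge 6: (7.5,38.5)→(3.5,27)  cross = 7.5·27 − 3.5·38.5 = 67.7500; (r_i+r_j)·cross = 11·67.7500 = 745.2500
edge 7: (3.5,27)→(2.5,22)  cross = 3.5·22 − 2.5·27 = 9.5000; (r_i+r_j)·cross = 6·9.5000 = 57.0000
edge 8: (2.5,22)→(1.5,11)  cross = 2.5·11 − 1.5·22 = -5.5000; (r_i+r_j)·cross = 4·-5.5000 = -22.0000
Σcross = 942.5000 → A = |Σcross|/2 = 471.2500 mm²
Σ(r_i+r_j)·cross = 30846.2500 → first moment M = |Σ|/6 = 5141.0417
R_c = M/A = 5141.0417/471.2500 = 10.9094 mm
θ = 153° = 2.670354 rad
V = θ·R_c·A = 2.670354·10.9094·471.2500 = 13728.400 mm³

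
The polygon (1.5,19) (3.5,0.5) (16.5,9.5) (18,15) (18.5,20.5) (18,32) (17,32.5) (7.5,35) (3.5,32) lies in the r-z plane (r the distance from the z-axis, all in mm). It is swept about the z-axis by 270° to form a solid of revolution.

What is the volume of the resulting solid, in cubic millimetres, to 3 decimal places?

Volume = 20196.808 mm³

Profile (r,z), 9 vertices: (1.5,19) (3.5,0.5) (16.5,9.5) (18,15) (18.5,20.5) (18,32) (17,32.5) (7.5,35) (3.5,32)
edge 0: (1.5,19)→(3.5,0.5)  cross = 1.5·0.5 − 3.5·19 = -65.7500; (r_i+r_j)·cross = 5·-65.7500 = -328.7500
edge 1: (3.5,0.5)→(16.5,9.5)  cross = 3.5·9.5 − 16.5·0.5 = 25.0000; (r_i+r_j)·cross = 20·25.0000 = 500.0000
edge 2: (16.5,9.5)→(18,15)  cross = 16.5·15 − 18·9.5 = 76.5000; (r_i+r_j)·cross = 34.5·76.5000 = 2639.2500
edge 3: (18,15)→(18.5,20.5)  cross = 18·20.5 − 18.5·15 = 91.5000; (r_i+r_j)·cross = 36.5·91.5000 = 3339.7500
edge 4: (18.5,20.5)→(18,32)  cross = 18.5·32 − 18·20.5 = 223.0000; (r_i+r_j)·cross = 36.5·223.0000 = 8139.5000
edge 5: (18,32)→(17,32.5)  cross = 18·32.5 − 17·32 = 41.0000; (r_i+r_j)·cross = 35·41.0000 = 1435.0000
edge 6: (17,32.5)→(7.5,35)  cross = 17·35 − 7.5·32.5 = 351.2500; (r_i+r_j)·cross = 24.5·351.2500 = 8605.6250
edge 7: (7.5,35)→(3.5,32)  cross = 7.5·32 − 3.5·35 = 117.5000; (r_i+r_j)·cross = 11·117.5000 = 1292.5000
edge 8: (3.5,32)→(1.5,19)  cross = 3.5·19 − 1.5·32 = 18.5000; (r_i+r_j)·cross = 5·18.5000 = 92.5000
Σcross = 878.5000 → A = |Σcross|/2 = 439.2500 mm²
Σ(r_i+r_j)·cross = 25715.3750 → first moment M = |Σ|/6 = 4285.8958
R_c = M/A = 4285.8958/439.2500 = 9.7573 mm
θ = 270° = 4.712389 rad
V = θ·R_c·A = 4.712389·9.7573·439.2500 = 20196.808 mm³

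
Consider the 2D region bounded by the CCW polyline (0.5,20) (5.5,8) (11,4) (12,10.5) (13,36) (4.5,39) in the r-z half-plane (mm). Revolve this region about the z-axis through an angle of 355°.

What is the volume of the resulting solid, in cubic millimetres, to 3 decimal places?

Volume = 14049.246 mm³

Profile (r,z), 6 vertices: (0.5,20) (5.5,8) (11,4) (12,10.5) (13,36) (4.5,39)
edge 0: (0.5,20)→(5.5,8)  cross = 0.5·8 − 5.5·20 = -106.0000; (r_i+r_j)·cross = 6·-106.0000 = -636.0000
edge 1: (5.5,8)→(11,4)  cross = 5.5·4 − 11·8 = -66.0000; (r_i+r_j)·cross = 16.5·-66.0000 = -1089.0000
edge 2: (11,4)→(12,10.5)  cross = 11·10.5 − 12·4 = 67.5000; (r_i+r_j)·cross = 23·67.5000 = 1552.5000
edge 3: (12,10.5)→(13,36)  cross = 12·36 − 13·10.5 = 295.5000; (r_i+r_j)·cross = 25·295.5000 = 7387.5000
edge 4: (13,36)→(4.5,39)  cross = 13·39 − 4.5·36 = 345.0000; (r_i+r_j)·cross = 17.5·345.0000 = 6037.5000
edge 5: (4.5,39)→(0.5,20)  cross = 4.5·20 − 0.5·39 = 70.5000; (r_i+r_j)·cross = 5·70.5000 = 352.5000
Σcross = 606.5000 → A = |Σcross|/2 = 303.2500 mm²
Σ(r_i+r_j)·cross = 13605.0000 → first moment M = |Σ|/6 = 2267.5000
R_c = M/A = 2267.5000/303.2500 = 7.4773 mm
θ = 355° = 6.195919 rad
V = θ·R_c·A = 6.195919·7.4773·303.2500 = 14049.246 mm³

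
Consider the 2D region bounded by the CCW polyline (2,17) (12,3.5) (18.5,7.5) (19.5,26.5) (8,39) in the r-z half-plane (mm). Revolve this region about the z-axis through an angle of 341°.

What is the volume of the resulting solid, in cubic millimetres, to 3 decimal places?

Profile (r,z), 5 vertices: (2,17) (12,3.5) (18.5,7.5) (19.5,26.5) (8,39)
edge 0: (2,17)→(12,3.5)  cross = 2·3.5 − 12·17 = -197.0000; (r_i+r_j)·cross = 14·-197.0000 = -2758.0000
edge 1: (12,3.5)→(18.5,7.5)  cross = 12·7.5 − 18.5·3.5 = 25.2500; (r_i+r_j)·cross = 30.5·25.2500 = 770.1250
edge 2: (18.5,7.5)→(19.5,26.5)  cross = 18.5·26.5 − 19.5·7.5 = 344.0000; (r_i+r_j)·cross = 38·344.0000 = 13072.0000
edge 3: (19.5,26.5)→(8,39)  cross = 19.5·39 − 8·26.5 = 548.5000; (r_i+r_j)·cross = 27.5·548.5000 = 15083.7500
edge 4: (8,39)→(2,17)  cross = 8·17 − 2·39 = 58.0000; (r_i+r_j)·cross = 10·58.0000 = 580.0000
Σcross = 778.7500 → A = |Σcross|/2 = 389.3750 mm²
Σ(r_i+r_j)·cross = 26747.8750 → first moment M = |Σ|/6 = 4457.9792
R_c = M/A = 4457.9792/389.3750 = 11.4491 mm
θ = 341° = 5.951573 rad
V = θ·R_c·A = 5.951573·11.4491·389.3750 = 26531.987 mm³

Volume = 26531.987 mm³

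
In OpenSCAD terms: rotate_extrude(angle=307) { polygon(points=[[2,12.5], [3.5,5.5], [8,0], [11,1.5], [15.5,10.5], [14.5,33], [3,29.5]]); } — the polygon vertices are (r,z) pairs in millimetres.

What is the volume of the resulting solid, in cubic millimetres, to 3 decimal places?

Profile (r,z), 7 vertices: (2,12.5) (3.5,5.5) (8,0) (11,1.5) (15.5,10.5) (14.5,33) (3,29.5)
edge 0: (2,12.5)→(3.5,5.5)  cross = 2·5.5 − 3.5·12.5 = -32.7500; (r_i+r_j)·cross = 5.5·-32.7500 = -180.1250
edge 1: (3.5,5.5)→(8,0)  cross = 3.5·0 − 8·5.5 = -44.0000; (r_i+r_j)·cross = 11.5·-44.0000 = -506.0000
edge 2: (8,0)→(11,1.5)  cross = 8·1.5 − 11·0 = 12.0000; (r_i+r_j)·cross = 19·12.0000 = 228.0000
edge 3: (11,1.5)→(15.5,10.5)  cross = 11·10.5 − 15.5·1.5 = 92.2500; (r_i+r_j)·cross = 26.5·92.2500 = 2444.6250
edge 4: (15.5,10.5)→(14.5,33)  cross = 15.5·33 − 14.5·10.5 = 359.2500; (r_i+r_j)·cross = 30·359.2500 = 10777.5000
edge 5: (14.5,33)→(3,29.5)  cross = 14.5·29.5 − 3·33 = 328.7500; (r_i+r_j)·cross = 17.5·328.7500 = 5753.1250
edge 6: (3,29.5)→(2,12.5)  cross = 3·12.5 − 2·29.5 = -21.5000; (r_i+r_j)·cross = 5·-21.5000 = -107.5000
Σcross = 694.0000 → A = |Σcross|/2 = 347.0000 mm²
Σ(r_i+r_j)·cross = 18409.6250 → first moment M = |Σ|/6 = 3068.2708
R_c = M/A = 3068.2708/347.0000 = 8.8423 mm
θ = 307° = 5.358161 rad
V = θ·R_c·A = 5.358161·8.8423·347.0000 = 16440.289 mm³

Volume = 16440.289 mm³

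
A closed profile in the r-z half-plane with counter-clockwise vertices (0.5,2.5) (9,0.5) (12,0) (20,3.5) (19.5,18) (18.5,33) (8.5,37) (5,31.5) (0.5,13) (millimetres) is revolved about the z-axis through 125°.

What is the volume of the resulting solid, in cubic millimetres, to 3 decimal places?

Profile (r,z), 9 vertices: (0.5,2.5) (9,0.5) (12,0) (20,3.5) (19.5,18) (18.5,33) (8.5,37) (5,31.5) (0.5,13)
edge 0: (0.5,2.5)→(9,0.5)  cross = 0.5·0.5 − 9·2.5 = -22.2500; (r_i+r_j)·cross = 9.5·-22.2500 = -211.3750
edge 1: (9,0.5)→(12,0)  cross = 9·0 − 12·0.5 = -6.0000; (r_i+r_j)·cross = 21·-6.0000 = -126.0000
edge 2: (12,0)→(20,3.5)  cross = 12·3.5 − 20·0 = 42.0000; (r_i+r_j)·cross = 32·42.0000 = 1344.0000
edge 3: (20,3.5)→(19.5,18)  cross = 20·18 − 19.5·3.5 = 291.7500; (r_i+r_j)·cross = 39.5·291.7500 = 11524.1250
edge 4: (19.5,18)→(18.5,33)  cross = 19.5·33 − 18.5·18 = 310.5000; (r_i+r_j)·cross = 38·310.5000 = 11799.0000
edge 5: (18.5,33)→(8.5,37)  cross = 18.5·37 − 8.5·33 = 404.0000; (r_i+r_j)·cross = 27·404.0000 = 10908.0000
edge 6: (8.5,37)→(5,31.5)  cross = 8.5·31.5 − 5·37 = 82.7500; (r_i+r_j)·cross = 13.5·82.7500 = 1117.1250
edge 7: (5,31.5)→(0.5,13)  cross = 5·13 − 0.5·31.5 = 49.2500; (r_i+r_j)·cross = 5.5·49.2500 = 270.8750
edge 8: (0.5,13)→(0.5,2.5)  cross = 0.5·2.5 − 0.5·13 = -5.2500; (r_i+r_j)·cross = 1·-5.2500 = -5.2500
Σcross = 1146.7500 → A = |Σcross|/2 = 573.3750 mm²
Σ(r_i+r_j)·cross = 36620.5000 → first moment M = |Σ|/6 = 6103.4167
R_c = M/A = 6103.4167/573.3750 = 10.6447 mm
θ = 125° = 2.181662 rad
V = θ·R_c·A = 2.181662·10.6447·573.3750 = 13315.590 mm³

Volume = 13315.590 mm³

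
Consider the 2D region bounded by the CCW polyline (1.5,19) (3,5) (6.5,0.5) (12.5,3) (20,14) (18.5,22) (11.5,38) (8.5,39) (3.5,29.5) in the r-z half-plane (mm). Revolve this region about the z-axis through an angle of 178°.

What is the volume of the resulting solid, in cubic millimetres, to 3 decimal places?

Volume = 14463.048 mm³

Profile (r,z), 9 vertices: (1.5,19) (3,5) (6.5,0.5) (12.5,3) (20,14) (18.5,22) (11.5,38) (8.5,39) (3.5,29.5)
edge 0: (1.5,19)→(3,5)  cross = 1.5·5 − 3·19 = -49.5000; (r_i+r_j)·cross = 4.5·-49.5000 = -222.7500
edge 1: (3,5)→(6.5,0.5)  cross = 3·0.5 − 6.5·5 = -31.0000; (r_i+r_j)·cross = 9.5·-31.0000 = -294.5000
edge 2: (6.5,0.5)→(12.5,3)  cross = 6.5·3 − 12.5·0.5 = 13.2500; (r_i+r_j)·cross = 19·13.2500 = 251.7500
edge 3: (12.5,3)→(20,14)  cross = 12.5·14 − 20·3 = 115.0000; (r_i+r_j)·cross = 32.5·115.0000 = 3737.5000
edge 4: (20,14)→(18.5,22)  cross = 20·22 − 18.5·14 = 181.0000; (r_i+r_j)·cross = 38.5·181.0000 = 6968.5000
edge 5: (18.5,22)→(11.5,38)  cross = 18.5·38 − 11.5·22 = 450.0000; (r_i+r_j)·cross = 30·450.0000 = 13500.0000
edge 6: (11.5,38)→(8.5,39)  cross = 11.5·39 − 8.5·38 = 125.5000; (r_i+r_j)·cross = 20·125.5000 = 2510.0000
edge 7: (8.5,39)→(3.5,29.5)  cross = 8.5·29.5 − 3.5·39 = 114.2500; (r_i+r_j)·cross = 12·114.2500 = 1371.0000
edge 8: (3.5,29.5)→(1.5,19)  cross = 3.5·19 − 1.5·29.5 = 22.2500; (r_i+r_j)·cross = 5·22.2500 = 111.2500
Σcross = 940.7500 → A = |Σcross|/2 = 470.3750 mm²
Σ(r_i+r_j)·cross = 27932.7500 → first moment M = |Σ|/6 = 4655.4583
R_c = M/A = 4655.4583/470.3750 = 9.8973 mm
θ = 178° = 3.106686 rad
V = θ·R_c·A = 3.106686·9.8973·470.3750 = 14463.048 mm³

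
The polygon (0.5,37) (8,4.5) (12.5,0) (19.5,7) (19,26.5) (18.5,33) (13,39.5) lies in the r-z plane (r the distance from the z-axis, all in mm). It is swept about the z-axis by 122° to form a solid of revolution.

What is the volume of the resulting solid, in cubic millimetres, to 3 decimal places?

Volume = 12344.449 mm³

Profile (r,z), 7 vertices: (0.5,37) (8,4.5) (12.5,0) (19.5,7) (19,26.5) (18.5,33) (13,39.5)
edge 0: (0.5,37)→(8,4.5)  cross = 0.5·4.5 − 8·37 = -293.7500; (r_i+r_j)·cross = 8.5·-293.7500 = -2496.8750
edge 1: (8,4.5)→(12.5,0)  cross = 8·0 − 12.5·4.5 = -56.2500; (r_i+r_j)·cross = 20.5·-56.2500 = -1153.1250
edge 2: (12.5,0)→(19.5,7)  cross = 12.5·7 − 19.5·0 = 87.5000; (r_i+r_j)·cross = 32·87.5000 = 2800.0000
edge 3: (19.5,7)→(19,26.5)  cross = 19.5·26.5 − 19·7 = 383.7500; (r_i+r_j)·cross = 38.5·383.7500 = 14774.3750
edge 4: (19,26.5)→(18.5,33)  cross = 19·33 − 18.5·26.5 = 136.7500; (r_i+r_j)·cross = 37.5·136.7500 = 5128.1250
edge 5: (18.5,33)→(13,39.5)  cross = 18.5·39.5 − 13·33 = 301.7500; (r_i+r_j)·cross = 31.5·301.7500 = 9505.1250
edge 6: (13,39.5)→(0.5,37)  cross = 13·37 − 0.5·39.5 = 461.2500; (r_i+r_j)·cross = 13.5·461.2500 = 6226.8750
Σcross = 1021.0000 → A = |Σcross|/2 = 510.5000 mm²
Σ(r_i+r_j)·cross = 34784.5000 → first moment M = |Σ|/6 = 5797.4167
R_c = M/A = 5797.4167/510.5000 = 11.3563 mm
θ = 122° = 2.129302 rad
V = θ·R_c·A = 2.129302·11.3563·510.5000 = 12344.449 mm³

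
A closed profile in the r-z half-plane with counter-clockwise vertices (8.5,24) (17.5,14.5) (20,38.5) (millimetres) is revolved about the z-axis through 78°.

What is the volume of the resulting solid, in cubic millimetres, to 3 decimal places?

Volume = 2502.287 mm³

Profile (r,z), 3 vertices: (8.5,24) (17.5,14.5) (20,38.5)
edge 0: (8.5,24)→(17.5,14.5)  cross = 8.5·14.5 − 17.5·24 = -296.7500; (r_i+r_j)·cross = 26·-296.7500 = -7715.5000
edge 1: (17.5,14.5)→(20,38.5)  cross = 17.5·38.5 − 20·14.5 = 383.7500; (r_i+r_j)·cross = 37.5·383.7500 = 14390.6250
edge 2: (20,38.5)→(8.5,24)  cross = 20·24 − 8.5·38.5 = 152.7500; (r_i+r_j)·cross = 28.5·152.7500 = 4353.3750
Σcross = 239.7500 → A = |Σcross|/2 = 119.8750 mm²
Σ(r_i+r_j)·cross = 11028.5000 → first moment M = |Σ|/6 = 1838.0833
R_c = M/A = 1838.0833/119.8750 = 15.3333 mm
θ = 78° = 1.361357 rad
V = θ·R_c·A = 1.361357·15.3333·119.8750 = 2502.287 mm³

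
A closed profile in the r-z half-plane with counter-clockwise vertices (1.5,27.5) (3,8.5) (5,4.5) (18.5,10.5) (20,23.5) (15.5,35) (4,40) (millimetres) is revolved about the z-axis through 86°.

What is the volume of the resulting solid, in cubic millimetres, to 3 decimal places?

Profile (r,z), 7 vertices: (1.5,27.5) (3,8.5) (5,4.5) (18.5,10.5) (20,23.5) (15.5,35) (4,40)
edge 0: (1.5,27.5)→(3,8.5)  cross = 1.5·8.5 − 3·27.5 = -69.7500; (r_i+r_j)·cross = 4.5·-69.7500 = -313.8750
edge 1: (3,8.5)→(5,4.5)  cross = 3·4.5 − 5·8.5 = -29.0000; (r_i+r_j)·cross = 8·-29.0000 = -232.0000
edge 2: (5,4.5)→(18.5,10.5)  cross = 5·10.5 − 18.5·4.5 = -30.7500; (r_i+r_j)·cross = 23.5·-30.7500 = -722.6250
edge 3: (18.5,10.5)→(20,23.5)  cross = 18.5·23.5 − 20·10.5 = 224.7500; (r_i+r_j)·cross = 38.5·224.7500 = 8652.8750
edge 4: (20,23.5)→(15.5,35)  cross = 20·35 − 15.5·23.5 = 335.7500; (r_i+r_j)·cross = 35.5·335.7500 = 11919.1250
edge 5: (15.5,35)→(4,40)  cross = 15.5·40 − 4·35 = 480.0000; (r_i+r_j)·cross = 19.5·480.0000 = 9360.0000
edge 6: (4,40)→(1.5,27.5)  cross = 4·27.5 − 1.5·40 = 50.0000; (r_i+r_j)·cross = 5.5·50.0000 = 275.0000
Σcross = 961.0000 → A = |Σcross|/2 = 480.5000 mm²
Σ(r_i+r_j)·cross = 28938.5000 → first moment M = |Σ|/6 = 4823.0833
R_c = M/A = 4823.0833/480.5000 = 10.0376 mm
θ = 86° = 1.500983 rad
V = θ·R_c·A = 1.500983·10.0376·480.5000 = 7239.367 mm³

Volume = 7239.367 mm³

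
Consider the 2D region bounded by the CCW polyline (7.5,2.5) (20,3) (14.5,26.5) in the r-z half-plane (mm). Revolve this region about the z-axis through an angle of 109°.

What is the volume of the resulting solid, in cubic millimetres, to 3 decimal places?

Volume = 3948.450 mm³

Profile (r,z), 3 vertices: (7.5,2.5) (20,3) (14.5,26.5)
edge 0: (7.5,2.5)→(20,3)  cross = 7.5·3 − 20·2.5 = -27.5000; (r_i+r_j)·cross = 27.5·-27.5000 = -756.2500
edge 1: (20,3)→(14.5,26.5)  cross = 20·26.5 − 14.5·3 = 486.5000; (r_i+r_j)·cross = 34.5·486.5000 = 16784.2500
edge 2: (14.5,26.5)→(7.5,2.5)  cross = 14.5·2.5 − 7.5·26.5 = -162.5000; (r_i+r_j)·cross = 22·-162.5000 = -3575.0000
Σcross = 296.5000 → A = |Σcross|/2 = 148.2500 mm²
Σ(r_i+r_j)·cross = 12453.0000 → first moment M = |Σ|/6 = 2075.5000
R_c = M/A = 2075.5000/148.2500 = 14.0000 mm
θ = 109° = 1.902409 rad
V = θ·R_c·A = 1.902409·14.0000·148.2500 = 3948.450 mm³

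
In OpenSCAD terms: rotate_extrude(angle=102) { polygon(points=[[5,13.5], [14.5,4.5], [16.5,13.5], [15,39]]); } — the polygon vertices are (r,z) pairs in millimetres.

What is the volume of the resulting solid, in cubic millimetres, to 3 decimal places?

Profile (r,z), 4 vertices: (5,13.5) (14.5,4.5) (16.5,13.5) (15,39)
edge 0: (5,13.5)→(14.5,4.5)  cross = 5·4.5 − 14.5·13.5 = -173.2500; (r_i+r_j)·cross = 19.5·-173.2500 = -3378.3750
edge 1: (14.5,4.5)→(16.5,13.5)  cross = 14.5·13.5 − 16.5·4.5 = 121.5000; (r_i+r_j)·cross = 31·121.5000 = 3766.5000
edge 2: (16.5,13.5)→(15,39)  cross = 16.5·39 − 15·13.5 = 441.0000; (r_i+r_j)·cross = 31.5·441.0000 = 13891.5000
edge 3: (15,39)→(5,13.5)  cross = 15·13.5 − 5·39 = 7.5000; (r_i+r_j)·cross = 20·7.5000 = 150.0000
Σcross = 396.7500 → A = |Σcross|/2 = 198.3750 mm²
Σ(r_i+r_j)·cross = 14429.6250 → first moment M = |Σ|/6 = 2404.9375
R_c = M/A = 2404.9375/198.3750 = 12.1232 mm
θ = 102° = 1.780236 rad
V = θ·R_c·A = 1.780236·12.1232·198.3750 = 4281.356 mm³

Volume = 4281.356 mm³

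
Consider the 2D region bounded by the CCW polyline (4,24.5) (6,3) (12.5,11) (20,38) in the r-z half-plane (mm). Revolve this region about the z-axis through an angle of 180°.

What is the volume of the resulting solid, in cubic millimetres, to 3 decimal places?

Profile (r,z), 4 vertices: (4,24.5) (6,3) (12.5,11) (20,38)
edge 0: (4,24.5)→(6,3)  cross = 4·3 − 6·24.5 = -135.0000; (r_i+r_j)·cross = 10·-135.0000 = -1350.0000
edge 1: (6,3)→(12.5,11)  cross = 6·11 − 12.5·3 = 28.5000; (r_i+r_j)·cross = 18.5·28.5000 = 527.2500
edge 2: (12.5,11)→(20,38)  cross = 12.5·38 − 20·11 = 255.0000; (r_i+r_j)·cross = 32.5·255.0000 = 8287.5000
edge 3: (20,38)→(4,24.5)  cross = 20·24.5 − 4·38 = 338.0000; (r_i+r_j)·cross = 24·338.0000 = 8112.0000
Σcross = 486.5000 → A = |Σcross|/2 = 243.2500 mm²
Σ(r_i+r_j)·cross = 15576.7500 → first moment M = |Σ|/6 = 2596.1250
R_c = M/A = 2596.1250/243.2500 = 10.6727 mm
θ = 180° = 3.141593 rad
V = θ·R_c·A = 3.141593·10.6727·243.2500 = 8155.967 mm³

Volume = 8155.967 mm³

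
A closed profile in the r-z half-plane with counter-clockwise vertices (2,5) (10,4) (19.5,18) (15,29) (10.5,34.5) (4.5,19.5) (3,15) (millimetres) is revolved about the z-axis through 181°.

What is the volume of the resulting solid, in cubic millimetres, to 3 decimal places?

Profile (r,z), 7 vertices: (2,5) (10,4) (19.5,18) (15,29) (10.5,34.5) (4.5,19.5) (3,15)
edge 0: (2,5)→(10,4)  cross = 2·4 − 10·5 = -42.0000; (r_i+r_j)·cross = 12·-42.0000 = -504.0000
edge 1: (10,4)→(19.5,18)  cross = 10·18 − 19.5·4 = 102.0000; (r_i+r_j)·cross = 29.5·102.0000 = 3009.0000
edge 2: (19.5,18)→(15,29)  cross = 19.5·29 − 15·18 = 295.5000; (r_i+r_j)·cross = 34.5·295.5000 = 10194.7500
edge 3: (15,29)→(10.5,34.5)  cross = 15·34.5 − 10.5·29 = 213.0000; (r_i+r_j)·cross = 25.5·213.0000 = 5431.5000
edge 4: (10.5,34.5)→(4.5,19.5)  cross = 10.5·19.5 − 4.5·34.5 = 49.5000; (r_i+r_j)·cross = 15·49.5000 = 742.5000
edge 5: (4.5,19.5)→(3,15)  cross = 4.5·15 − 3·19.5 = 9.0000; (r_i+r_j)·cross = 7.5·9.0000 = 67.5000
edge 6: (3,15)→(2,5)  cross = 3·5 − 2·15 = -15.0000; (r_i+r_j)·cross = 5·-15.0000 = -75.0000
Σcross = 612.0000 → A = |Σcross|/2 = 306.0000 mm²
Σ(r_i+r_j)·cross = 18866.2500 → first moment M = |Σ|/6 = 3144.3750
R_c = M/A = 3144.3750/306.0000 = 10.2757 mm
θ = 181° = 3.159046 rad
V = θ·R_c·A = 3.159046·10.2757·306.0000 = 9933.225 mm³

Volume = 9933.225 mm³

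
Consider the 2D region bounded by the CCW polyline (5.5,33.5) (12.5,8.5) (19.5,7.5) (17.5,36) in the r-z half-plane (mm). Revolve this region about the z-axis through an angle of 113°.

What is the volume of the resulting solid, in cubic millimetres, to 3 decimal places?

Volume = 6918.391 mm³

Profile (r,z), 4 vertices: (5.5,33.5) (12.5,8.5) (19.5,7.5) (17.5,36)
edge 0: (5.5,33.5)→(12.5,8.5)  cross = 5.5·8.5 − 12.5·33.5 = -372.0000; (r_i+r_j)·cross = 18·-372.0000 = -6696.0000
edge 1: (12.5,8.5)→(19.5,7.5)  cross = 12.5·7.5 − 19.5·8.5 = -72.0000; (r_i+r_j)·cross = 32·-72.0000 = -2304.0000
edge 2: (19.5,7.5)→(17.5,36)  cross = 19.5·36 − 17.5·7.5 = 570.7500; (r_i+r_j)·cross = 37·570.7500 = 21117.7500
edge 3: (17.5,36)→(5.5,33.5)  cross = 17.5·33.5 − 5.5·36 = 388.2500; (r_i+r_j)·cross = 23·388.2500 = 8929.7500
Σcross = 515.0000 → A = |Σcross|/2 = 257.5000 mm²
Σ(r_i+r_j)·cross = 21047.5000 → first moment M = |Σ|/6 = 3507.9167
R_c = M/A = 3507.9167/257.5000 = 13.6230 mm
θ = 113° = 1.972222 rad
V = θ·R_c·A = 1.972222·13.6230·257.5000 = 6918.391 mm³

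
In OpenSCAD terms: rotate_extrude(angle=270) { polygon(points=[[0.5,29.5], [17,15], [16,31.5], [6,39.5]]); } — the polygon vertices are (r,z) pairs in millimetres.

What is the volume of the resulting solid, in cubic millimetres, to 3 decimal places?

Volume = 9326.309 mm³

Profile (r,z), 4 vertices: (0.5,29.5) (17,15) (16,31.5) (6,39.5)
edge 0: (0.5,29.5)→(17,15)  cross = 0.5·15 − 17·29.5 = -494.0000; (r_i+r_j)·cross = 17.5·-494.0000 = -8645.0000
edge 1: (17,15)→(16,31.5)  cross = 17·31.5 − 16·15 = 295.5000; (r_i+r_j)·cross = 33·295.5000 = 9751.5000
edge 2: (16,31.5)→(6,39.5)  cross = 16·39.5 − 6·31.5 = 443.0000; (r_i+r_j)·cross = 22·443.0000 = 9746.0000
edge 3: (6,39.5)→(0.5,29.5)  cross = 6·29.5 − 0.5·39.5 = 157.2500; (r_i+r_j)·cross = 6.5·157.2500 = 1022.1250
Σcross = 401.7500 → A = |Σcross|/2 = 200.8750 mm²
Σ(r_i+r_j)·cross = 11874.6250 → first moment M = |Σ|/6 = 1979.1042
R_c = M/A = 1979.1042/200.8750 = 9.8524 mm
θ = 270° = 4.712389 rad
V = θ·R_c·A = 4.712389·9.8524·200.8750 = 9326.309 mm³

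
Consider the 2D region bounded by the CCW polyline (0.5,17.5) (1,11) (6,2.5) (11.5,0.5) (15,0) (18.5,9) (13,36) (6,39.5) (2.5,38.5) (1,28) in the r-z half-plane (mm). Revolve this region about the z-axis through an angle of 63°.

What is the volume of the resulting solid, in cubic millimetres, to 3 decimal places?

Volume = 5057.277 mm³

Profile (r,z), 10 vertices: (0.5,17.5) (1,11) (6,2.5) (11.5,0.5) (15,0) (18.5,9) (13,36) (6,39.5) (2.5,38.5) (1,28)
edge 0: (0.5,17.5)→(1,11)  cross = 0.5·11 − 1·17.5 = -12.0000; (r_i+r_j)·cross = 1.5·-12.0000 = -18.0000
edge 1: (1,11)→(6,2.5)  cross = 1·2.5 − 6·11 = -63.5000; (r_i+r_j)·cross = 7·-63.5000 = -444.5000
edge 2: (6,2.5)→(11.5,0.5)  cross = 6·0.5 − 11.5·2.5 = -25.7500; (r_i+r_j)·cross = 17.5·-25.7500 = -450.6250
edge 3: (11.5,0.5)→(15,0)  cross = 11.5·0 − 15·0.5 = -7.5000; (r_i+r_j)·cross = 26.5·-7.5000 = -198.7500
edge 4: (15,0)→(18.5,9)  cross = 15·9 − 18.5·0 = 135.0000; (r_i+r_j)·cross = 33.5·135.0000 = 4522.5000
edge 5: (18.5,9)→(13,36)  cross = 18.5·36 − 13·9 = 549.0000; (r_i+r_j)·cross = 31.5·549.0000 = 17293.5000
edge 6: (13,36)→(6,39.5)  cross = 13·39.5 − 6·36 = 297.5000; (r_i+r_j)·cross = 19·297.5000 = 5652.5000
edge 7: (6,39.5)→(2.5,38.5)  cross = 6·38.5 − 2.5·39.5 = 132.2500; (r_i+r_j)·cross = 8.5·132.2500 = 1124.1250
edge 8: (2.5,38.5)→(1,28)  cross = 2.5·28 − 1·38.5 = 31.5000; (r_i+r_j)·cross = 3.5·31.5000 = 110.2500
edge 9: (1,28)→(0.5,17.5)  cross = 1·17.5 − 0.5·28 = 3.5000; (r_i+r_j)·cross = 1.5·3.5000 = 5.2500
Σcross = 1040.0000 → A = |Σcross|/2 = 520.0000 mm²
Σ(r_i+r_j)·cross = 27596.2500 → first moment M = |Σ|/6 = 4599.3750
R_c = M/A = 4599.3750/520.0000 = 8.8450 mm
θ = 63° = 1.099557 rad
V = θ·R_c·A = 1.099557·8.8450·520.0000 = 5057.277 mm³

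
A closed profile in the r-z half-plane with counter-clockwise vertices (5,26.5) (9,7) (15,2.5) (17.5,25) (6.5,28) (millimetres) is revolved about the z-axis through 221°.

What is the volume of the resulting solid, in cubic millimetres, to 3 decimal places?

Profile (r,z), 5 vertices: (5,26.5) (9,7) (15,2.5) (17.5,25) (6.5,28)
edge 0: (5,26.5)→(9,7)  cross = 5·7 − 9·26.5 = -203.5000; (r_i+r_j)·cross = 14·-203.5000 = -2849.0000
edge 1: (9,7)→(15,2.5)  cross = 9·2.5 − 15·7 = -82.5000; (r_i+r_j)·cross = 24·-82.5000 = -1980.0000
edge 2: (15,2.5)→(17.5,25)  cross = 15·25 − 17.5·2.5 = 331.2500; (r_i+r_j)·cross = 32.5·331.2500 = 10765.6250
edge 3: (17.5,25)→(6.5,28)  cross = 17.5·28 − 6.5·25 = 327.5000; (r_i+r_j)·cross = 24·327.5000 = 7860.0000
edge 4: (6.5,28)→(5,26.5)  cross = 6.5·26.5 − 5·28 = 32.2500; (r_i+r_j)·cross = 11.5·32.2500 = 370.8750
Σcross = 405.0000 → A = |Σcross|/2 = 202.5000 mm²
Σ(r_i+r_j)·cross = 14167.5000 → first moment M = |Σ|/6 = 2361.2500
R_c = M/A = 2361.2500/202.5000 = 11.6605 mm
θ = 221° = 3.857178 rad
V = θ·R_c·A = 3.857178·11.6605·202.5000 = 9107.761 mm³

Volume = 9107.761 mm³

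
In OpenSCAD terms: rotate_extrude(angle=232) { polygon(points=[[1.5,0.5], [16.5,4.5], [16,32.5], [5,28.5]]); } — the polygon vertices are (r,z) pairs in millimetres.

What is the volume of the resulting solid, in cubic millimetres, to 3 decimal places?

Volume = 14147.104 mm³

Profile (r,z), 4 vertices: (1.5,0.5) (16.5,4.5) (16,32.5) (5,28.5)
edge 0: (1.5,0.5)→(16.5,4.5)  cross = 1.5·4.5 − 16.5·0.5 = -1.5000; (r_i+r_j)·cross = 18·-1.5000 = -27.0000
edge 1: (16.5,4.5)→(16,32.5)  cross = 16.5·32.5 − 16·4.5 = 464.2500; (r_i+r_j)·cross = 32.5·464.2500 = 15088.1250
edge 2: (16,32.5)→(5,28.5)  cross = 16·28.5 − 5·32.5 = 293.5000; (r_i+r_j)·cross = 21·293.5000 = 6163.5000
edge 3: (5,28.5)→(1.5,0.5)  cross = 5·0.5 − 1.5·28.5 = -40.2500; (r_i+r_j)·cross = 6.5·-40.2500 = -261.6250
Σcross = 716.0000 → A = |Σcross|/2 = 358.0000 mm²
Σ(r_i+r_j)·cross = 20963.0000 → first moment M = |Σ|/6 = 3493.8333
R_c = M/A = 3493.8333/358.0000 = 9.7593 mm
θ = 232° = 4.049164 rad
V = θ·R_c·A = 4.049164·9.7593·358.0000 = 14147.104 mm³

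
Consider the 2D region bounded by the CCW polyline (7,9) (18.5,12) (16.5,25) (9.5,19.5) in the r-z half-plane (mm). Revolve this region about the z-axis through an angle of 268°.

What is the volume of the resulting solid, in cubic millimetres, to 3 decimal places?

Profile (r,z), 4 vertices: (7,9) (18.5,12) (16.5,25) (9.5,19.5)
edge 0: (7,9)→(18.5,12)  cross = 7·12 − 18.5·9 = -82.5000; (r_i+r_j)·cross = 25.5·-82.5000 = -2103.7500
edge 1: (18.5,12)→(16.5,25)  cross = 18.5·25 − 16.5·12 = 264.5000; (r_i+r_j)·cross = 35·264.5000 = 9257.5000
edge 2: (16.5,25)→(9.5,19.5)  cross = 16.5·19.5 − 9.5·25 = 84.2500; (r_i+r_j)·cross = 26·84.2500 = 2190.5000
edge 3: (9.5,19.5)→(7,9)  cross = 9.5·9 − 7·19.5 = -51.0000; (r_i+r_j)·cross = 16.5·-51.0000 = -841.5000
Σcross = 215.2500 → A = |Σcross|/2 = 107.6250 mm²
Σ(r_i+r_j)·cross = 8502.7500 → first moment M = |Σ|/6 = 1417.1250
R_c = M/A = 1417.1250/107.6250 = 13.1672 mm
θ = 268° = 4.677482 rad
V = θ·R_c·A = 4.677482·13.1672·107.6250 = 6628.577 mm³

Volume = 6628.577 mm³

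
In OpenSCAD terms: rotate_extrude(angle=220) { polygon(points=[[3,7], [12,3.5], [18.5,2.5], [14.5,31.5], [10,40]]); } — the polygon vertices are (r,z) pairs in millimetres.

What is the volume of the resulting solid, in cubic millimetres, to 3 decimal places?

Profile (r,z), 5 vertices: (3,7) (12,3.5) (18.5,2.5) (14.5,31.5) (10,40)
edge 0: (3,7)→(12,3.5)  cross = 3·3.5 − 12·7 = -73.5000; (r_i+r_j)·cross = 15·-73.5000 = -1102.5000
edge 1: (12,3.5)→(18.5,2.5)  cross = 12·2.5 − 18.5·3.5 = -34.7500; (r_i+r_j)·cross = 30.5·-34.7500 = -1059.8750
edge 2: (18.5,2.5)→(14.5,31.5)  cross = 18.5·31.5 − 14.5·2.5 = 546.5000; (r_i+r_j)·cross = 33·546.5000 = 18034.5000
edge 3: (14.5,31.5)→(10,40)  cross = 14.5·40 − 10·31.5 = 265.0000; (r_i+r_j)·cross = 24.5·265.0000 = 6492.5000
edge 4: (10,40)→(3,7)  cross = 10·7 − 3·40 = -50.0000; (r_i+r_j)·cross = 13·-50.0000 = -650.0000
Σcross = 653.2500 → A = |Σcross|/2 = 326.6250 mm²
Σ(r_i+r_j)·cross = 21714.6250 → first moment M = |Σ|/6 = 3619.1042
R_c = M/A = 3619.1042/326.6250 = 11.0803 mm
θ = 220° = 3.839724 rad
V = θ·R_c·A = 3.839724·11.0803·326.6250 = 13896.362 mm³

Volume = 13896.362 mm³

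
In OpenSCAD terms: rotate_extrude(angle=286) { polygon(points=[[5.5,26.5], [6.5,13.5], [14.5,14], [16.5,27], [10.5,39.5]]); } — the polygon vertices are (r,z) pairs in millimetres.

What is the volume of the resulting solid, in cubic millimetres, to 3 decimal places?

Volume = 10414.644 mm³

Profile (r,z), 5 vertices: (5.5,26.5) (6.5,13.5) (14.5,14) (16.5,27) (10.5,39.5)
edge 0: (5.5,26.5)→(6.5,13.5)  cross = 5.5·13.5 − 6.5·26.5 = -98.0000; (r_i+r_j)·cross = 12·-98.0000 = -1176.0000
edge 1: (6.5,13.5)→(14.5,14)  cross = 6.5·14 − 14.5·13.5 = -104.7500; (r_i+r_j)·cross = 21·-104.7500 = -2199.7500
edge 2: (14.5,14)→(16.5,27)  cross = 14.5·27 − 16.5·14 = 160.5000; (r_i+r_j)·cross = 31·160.5000 = 4975.5000
edge 3: (16.5,27)→(10.5,39.5)  cross = 16.5·39.5 − 10.5·27 = 368.2500; (r_i+r_j)·cross = 27·368.2500 = 9942.7500
edge 4: (10.5,39.5)→(5.5,26.5)  cross = 10.5·26.5 − 5.5·39.5 = 61.0000; (r_i+r_j)·cross = 16·61.0000 = 976.0000
Σcross = 387.0000 → A = |Σcross|/2 = 193.5000 mm²
Σ(r_i+r_j)·cross = 12518.5000 → first moment M = |Σ|/6 = 2086.4167
R_c = M/A = 2086.4167/193.5000 = 10.7825 mm
θ = 286° = 4.991642 rad
V = θ·R_c·A = 4.991642·10.7825·193.5000 = 10414.644 mm³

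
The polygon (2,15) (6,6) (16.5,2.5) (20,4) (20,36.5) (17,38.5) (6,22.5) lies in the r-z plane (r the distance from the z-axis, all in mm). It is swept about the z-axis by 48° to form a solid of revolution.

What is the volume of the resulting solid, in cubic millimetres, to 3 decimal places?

Volume = 4669.943 mm³

Profile (r,z), 7 vertices: (2,15) (6,6) (16.5,2.5) (20,4) (20,36.5) (17,38.5) (6,22.5)
edge 0: (2,15)→(6,6)  cross = 2·6 − 6·15 = -78.0000; (r_i+r_j)·cross = 8·-78.0000 = -624.0000
edge 1: (6,6)→(16.5,2.5)  cross = 6·2.5 − 16.5·6 = -84.0000; (r_i+r_j)·cross = 22.5·-84.0000 = -1890.0000
edge 2: (16.5,2.5)→(20,4)  cross = 16.5·4 − 20·2.5 = 16.0000; (r_i+r_j)·cross = 36.5·16.0000 = 584.0000
edge 3: (20,4)→(20,36.5)  cross = 20·36.5 − 20·4 = 650.0000; (r_i+r_j)·cross = 40·650.0000 = 26000.0000
edge 4: (20,36.5)→(17,38.5)  cross = 20·38.5 − 17·36.5 = 149.5000; (r_i+r_j)·cross = 37·149.5000 = 5531.5000
edge 5: (17,38.5)→(6,22.5)  cross = 17·22.5 − 6·38.5 = 151.5000; (r_i+r_j)·cross = 23·151.5000 = 3484.5000
edge 6: (6,22.5)→(2,15)  cross = 6·15 − 2·22.5 = 45.0000; (r_i+r_j)·cross = 8·45.0000 = 360.0000
Σcross = 850.0000 → A = |Σcross|/2 = 425.0000 mm²
Σ(r_i+r_j)·cross = 33446.0000 → first moment M = |Σ|/6 = 5574.3333
R_c = M/A = 5574.3333/425.0000 = 13.1161 mm
θ = 48° = 0.837758 rad
V = θ·R_c·A = 0.837758·13.1161·425.0000 = 4669.943 mm³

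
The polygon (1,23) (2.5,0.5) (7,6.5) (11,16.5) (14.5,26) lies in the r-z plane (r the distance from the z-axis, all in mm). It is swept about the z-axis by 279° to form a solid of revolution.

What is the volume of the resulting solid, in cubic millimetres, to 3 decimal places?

Profile (r,z), 5 vertices: (1,23) (2.5,0.5) (7,6.5) (11,16.5) (14.5,26)
edge 0: (1,23)→(2.5,0.5)  cross = 1·0.5 − 2.5·23 = -57.0000; (r_i+r_j)·cross = 3.5·-57.0000 = -199.5000
edge 1: (2.5,0.5)→(7,6.5)  cross = 2.5·6.5 − 7·0.5 = 12.7500; (r_i+r_j)·cross = 9.5·12.7500 = 121.1250
edge 2: (7,6.5)→(11,16.5)  cross = 7·16.5 − 11·6.5 = 44.0000; (r_i+r_j)·cross = 18·44.0000 = 792.0000
edge 3: (11,16.5)→(14.5,26)  cross = 11·26 − 14.5·16.5 = 46.7500; (r_i+r_j)·cross = 25.5·46.7500 = 1192.1250
edge 4: (14.5,26)→(1,23)  cross = 14.5·23 − 1·26 = 307.5000; (r_i+r_j)·cross = 15.5·307.5000 = 4766.2500
Σcross = 354.0000 → A = |Σcross|/2 = 177.0000 mm²
Σ(r_i+r_j)·cross = 6672.0000 → first moment M = |Σ|/6 = 1112.0000
R_c = M/A = 1112.0000/177.0000 = 6.2825 mm
θ = 279° = 4.869469 rad
V = θ·R_c·A = 4.869469·6.2825·177.0000 = 5414.849 mm³

Volume = 5414.849 mm³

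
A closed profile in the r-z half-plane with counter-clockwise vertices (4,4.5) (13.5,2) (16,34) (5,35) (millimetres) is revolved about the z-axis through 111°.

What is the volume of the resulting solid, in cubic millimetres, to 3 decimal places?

Volume = 6072.152 mm³

Profile (r,z), 4 vertices: (4,4.5) (13.5,2) (16,34) (5,35)
edge 0: (4,4.5)→(13.5,2)  cross = 4·2 − 13.5·4.5 = -52.7500; (r_i+r_j)·cross = 17.5·-52.7500 = -923.1250
edge 1: (13.5,2)→(16,34)  cross = 13.5·34 − 16·2 = 427.0000; (r_i+r_j)·cross = 29.5·427.0000 = 12596.5000
edge 2: (16,34)→(5,35)  cross = 16·35 − 5·34 = 390.0000; (r_i+r_j)·cross = 21·390.0000 = 8190.0000
edge 3: (5,35)→(4,4.5)  cross = 5·4.5 − 4·35 = -117.5000; (r_i+r_j)·cross = 9·-117.5000 = -1057.5000
Σcross = 646.7500 → A = |Σcross|/2 = 323.3750 mm²
Σ(r_i+r_j)·cross = 18805.8750 → first moment M = |Σ|/6 = 3134.3125
R_c = M/A = 3134.3125/323.3750 = 9.6925 mm
θ = 111° = 1.937315 rad
V = θ·R_c·A = 1.937315·9.6925·323.3750 = 6072.152 mm³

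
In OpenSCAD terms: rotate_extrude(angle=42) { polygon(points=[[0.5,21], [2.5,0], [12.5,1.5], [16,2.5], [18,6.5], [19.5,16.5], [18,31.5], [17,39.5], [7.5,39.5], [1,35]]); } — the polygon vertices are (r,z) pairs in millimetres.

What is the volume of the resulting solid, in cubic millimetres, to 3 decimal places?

Volume = 4597.311 mm³

Profile (r,z), 10 vertices: (0.5,21) (2.5,0) (12.5,1.5) (16,2.5) (18,6.5) (19.5,16.5) (18,31.5) (17,39.5) (7.5,39.5) (1,35)
edge 0: (0.5,21)→(2.5,0)  cross = 0.5·0 − 2.5·21 = -52.5000; (r_i+r_j)·cross = 3·-52.5000 = -157.5000
edge 1: (2.5,0)→(12.5,1.5)  cross = 2.5·1.5 − 12.5·0 = 3.7500; (r_i+r_j)·cross = 15·3.7500 = 56.2500
edge 2: (12.5,1.5)→(16,2.5)  cross = 12.5·2.5 − 16·1.5 = 7.2500; (r_i+r_j)·cross = 28.5·7.2500 = 206.6250
edge 3: (16,2.5)→(18,6.5)  cross = 16·6.5 − 18·2.5 = 59.0000; (r_i+r_j)·cross = 34·59.0000 = 2006.0000
edge 4: (18,6.5)→(19.5,16.5)  cross = 18·16.5 − 19.5·6.5 = 170.2500; (r_i+r_j)·cross = 37.5·170.2500 = 6384.3750
edge 5: (19.5,16.5)→(18,31.5)  cross = 19.5·31.5 − 18·16.5 = 317.2500; (r_i+r_j)·cross = 37.5·317.2500 = 11896.8750
edge 6: (18,31.5)→(17,39.5)  cross = 18·39.5 − 17·31.5 = 175.5000; (r_i+r_j)·cross = 35·175.5000 = 6142.5000
edge 7: (17,39.5)→(7.5,39.5)  cross = 17·39.5 − 7.5·39.5 = 375.2500; (r_i+r_j)·cross = 24.5·375.2500 = 9193.6250
edge 8: (7.5,39.5)→(1,35)  cross = 7.5·35 − 1·39.5 = 223.0000; (r_i+r_j)·cross = 8.5·223.0000 = 1895.5000
edge 9: (1,35)→(0.5,21)  cross = 1·21 − 0.5·35 = 3.5000; (r_i+r_j)·cross = 1.5·3.5000 = 5.2500
Σcross = 1282.2500 → A = |Σcross|/2 = 641.1250 mm²
Σ(r_i+r_j)·cross = 37629.5000 → first moment M = |Σ|/6 = 6271.5833
R_c = M/A = 6271.5833/641.1250 = 9.7822 mm
θ = 42° = 0.733038 rad
V = θ·R_c·A = 0.733038·9.7822·641.1250 = 4597.311 mm³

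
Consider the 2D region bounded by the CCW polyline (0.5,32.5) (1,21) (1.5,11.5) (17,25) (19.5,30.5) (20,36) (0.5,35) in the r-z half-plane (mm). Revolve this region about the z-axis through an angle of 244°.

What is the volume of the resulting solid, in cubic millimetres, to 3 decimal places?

Volume = 11171.204 mm³

Profile (r,z), 7 vertices: (0.5,32.5) (1,21) (1.5,11.5) (17,25) (19.5,30.5) (20,36) (0.5,35)
edge 0: (0.5,32.5)→(1,21)  cross = 0.5·21 − 1·32.5 = -22.0000; (r_i+r_j)·cross = 1.5·-22.0000 = -33.0000
edge 1: (1,21)→(1.5,11.5)  cross = 1·11.5 − 1.5·21 = -20.0000; (r_i+r_j)·cross = 2.5·-20.0000 = -50.0000
edge 2: (1.5,11.5)→(17,25)  cross = 1.5·25 − 17·11.5 = -158.0000; (r_i+r_j)·cross = 18.5·-158.0000 = -2923.0000
edge 3: (17,25)→(19.5,30.5)  cross = 17·30.5 − 19.5·25 = 31.0000; (r_i+r_j)·cross = 36.5·31.0000 = 1131.5000
edge 4: (19.5,30.5)→(20,36)  cross = 19.5·36 − 20·30.5 = 92.0000; (r_i+r_j)·cross = 39.5·92.0000 = 3634.0000
edge 5: (20,36)→(0.5,35)  cross = 20·35 − 0.5·36 = 682.0000; (r_i+r_j)·cross = 20.5·682.0000 = 13981.0000
edge 6: (0.5,35)→(0.5,32.5)  cross = 0.5·32.5 − 0.5·35 = -1.2500; (r_i+r_j)·cross = 1·-1.2500 = -1.2500
Σcross = 603.7500 → A = |Σcross|/2 = 301.8750 mm²
Σ(r_i+r_j)·cross = 15739.2500 → first moment M = |Σ|/6 = 2623.2083
R_c = M/A = 2623.2083/301.8750 = 8.6897 mm
θ = 244° = 4.258603 rad
V = θ·R_c·A = 4.258603·8.6897·301.8750 = 11171.204 mm³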